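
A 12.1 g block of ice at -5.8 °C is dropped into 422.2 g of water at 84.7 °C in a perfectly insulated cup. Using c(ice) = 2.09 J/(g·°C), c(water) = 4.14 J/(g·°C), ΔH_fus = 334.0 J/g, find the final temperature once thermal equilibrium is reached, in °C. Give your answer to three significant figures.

T_f = 80.0 °C

Heat to bring ice to 0 °C and melt it: q₁ = 12.1×2.09×5.8 + 12.1×334.0 = 4188.1 J
Heat the water can supply cooling to 0 °C: 422.2×4.14×84.7 = 148048 J > q₁, so all ice melts.
Energy balance: 422.2×4.14×(84.7 − T) = 4188.1 + 12.1×4.14×(T − 0)
1747.908(84.7 − T) = 4188.1 + 50.094 T
148048 − 4188.1 = 1798.002 T
T = 143859.9 / 1798.002 = 80.01 °C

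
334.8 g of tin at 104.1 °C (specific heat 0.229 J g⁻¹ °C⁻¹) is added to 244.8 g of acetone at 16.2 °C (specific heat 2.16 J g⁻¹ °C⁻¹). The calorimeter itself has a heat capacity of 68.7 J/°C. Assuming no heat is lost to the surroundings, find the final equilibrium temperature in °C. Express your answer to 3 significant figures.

T_f = 26.2 °C

Heat lost by tin = heat gained by acetone + calorimeter.
(334.8)(0.229)(104.1 − T) = [(244.8)(2.16) + 68.7](T − 16.2)
76.6692 (104.1 − T) = 597.468 (T − 16.2)
7981.3 − 76.6692 T = 597.468 T − 9679.0
17660.3 = 674.1372 T
T = 26.20 °C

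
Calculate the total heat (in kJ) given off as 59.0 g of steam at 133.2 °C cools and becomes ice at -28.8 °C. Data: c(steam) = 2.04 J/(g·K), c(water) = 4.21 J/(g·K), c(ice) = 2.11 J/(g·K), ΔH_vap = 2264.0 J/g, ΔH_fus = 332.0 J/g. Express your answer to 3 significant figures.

q1 (cool steam 133.2→100 °C): 59.0 × 2.04 × 33.2 = 3996 J
q2 (condense at 100 °C): 59.0 × 2264.0 = 133576 J
q3 (cool water 100→0 °C): 59.0 × 4.21 × 100.0 = 24839 J
q4 (freeze at 0 °C): 59.0 × 332.0 = 19588 J
q5 (cool ice 0→-28.8 °C): 59.0 × 2.11 × 28.8 = 3585 J
Total: 3996 + 133576 + 24839 + 19588 + 3585 = 185584 J = 186 kJ

q = 186 kJ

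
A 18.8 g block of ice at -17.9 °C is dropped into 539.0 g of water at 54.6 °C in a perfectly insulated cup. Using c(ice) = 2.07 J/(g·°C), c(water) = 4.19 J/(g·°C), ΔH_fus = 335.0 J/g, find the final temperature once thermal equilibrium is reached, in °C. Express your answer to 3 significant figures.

Heat to bring ice to 0 °C and melt it: q₁ = 18.8×2.07×17.9 + 18.8×335.0 = 6994.6 J
Heat the water can supply cooling to 0 °C: 539.0×4.19×54.6 = 123309 J > q₁, so all ice melts.
Energy balance: 539.0×4.19×(54.6 − T) = 6994.6 + 18.8×4.19×(T − 0)
2258.41(54.6 − T) = 6994.6 + 78.772 T
123309 − 6994.6 = 2337.182 T
T = 116314.4 / 2337.182 = 49.77 °C

T_f = 49.8 °C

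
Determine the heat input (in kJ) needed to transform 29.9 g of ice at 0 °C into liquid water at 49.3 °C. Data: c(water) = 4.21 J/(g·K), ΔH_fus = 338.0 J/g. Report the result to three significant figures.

q1 (melt at 0 °C): 29.9 × 338.0 = 10106 J
q2 (heat water 0.0→49.3 °C): 29.9 × 4.21 × 49.3 = 6206 J
Total: 10106 + 6206 = 16312 J = 16.3 kJ

q = 16.3 kJ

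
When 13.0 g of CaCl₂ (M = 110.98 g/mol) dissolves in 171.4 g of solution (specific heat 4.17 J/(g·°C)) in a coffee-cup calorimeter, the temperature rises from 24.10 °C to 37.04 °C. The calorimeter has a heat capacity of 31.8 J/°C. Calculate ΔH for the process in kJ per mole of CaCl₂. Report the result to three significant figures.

|ΔT| = |37.04 − 24.10| = 12.94 °C
|q_surr| = (171.4 × 4.17 + 31.8) × 12.94 = 746.538 × 12.94 = 9660 J
n(CaCl₂) = 13.0 / 110.98 = 0.1171 mol
Temperature rose, so q_rxn = −|q_surr| = -9.660 kJ
ΔH = q_rxn / n = -82.49 kJ/mol

ΔH = -82.5 kJ/mol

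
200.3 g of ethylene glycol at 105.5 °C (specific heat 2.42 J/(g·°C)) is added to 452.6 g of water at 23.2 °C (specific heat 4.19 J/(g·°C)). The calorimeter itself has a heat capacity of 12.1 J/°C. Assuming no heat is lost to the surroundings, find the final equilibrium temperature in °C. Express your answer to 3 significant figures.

Heat lost by ethylene glycol = heat gained by water + calorimeter.
(200.3)(2.42)(105.5 − T) = [(452.6)(4.19) + 12.1](T − 23.2)
484.726 (105.5 − T) = 1908.494 (T − 23.2)
51139 − 484.726 T = 1908.494 T − 44277
95416 = 2393.220 T
T = 39.87 °C

T_f = 39.9 °C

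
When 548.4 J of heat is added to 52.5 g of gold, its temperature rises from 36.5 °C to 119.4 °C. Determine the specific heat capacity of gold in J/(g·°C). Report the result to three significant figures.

c = 0.126 J/(g·°C)

c = q / (m ΔT) = 548.4 / (52.5 × 82.9)
c = 548.4 / 4352.25 = 0.126 J/(g·°C)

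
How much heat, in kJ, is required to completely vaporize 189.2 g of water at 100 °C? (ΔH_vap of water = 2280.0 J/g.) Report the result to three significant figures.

q = m × ΔH_vap = 189.2 × 2280.0 = 431400 J = 431 kJ

q = 431 kJ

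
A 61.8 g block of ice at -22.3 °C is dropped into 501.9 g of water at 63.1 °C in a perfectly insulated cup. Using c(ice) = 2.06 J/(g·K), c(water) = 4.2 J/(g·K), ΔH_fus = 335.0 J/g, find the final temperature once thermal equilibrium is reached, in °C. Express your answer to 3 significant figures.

Heat to bring ice to 0 °C and melt it: q₁ = 61.8×2.06×22.3 + 61.8×335.0 = 23542 J
Heat the water can supply cooling to 0 °C: 501.9×4.2×63.1 = 133014 J > q₁, so all ice melts.
Energy balance: 501.9×4.2×(63.1 − T) = 23542 + 61.8×4.2×(T − 0)
2107.98(63.1 − T) = 23542 + 259.56 T
133014 − 23542 = 2367.54 T
T = 109472 / 2367.54 = 46.24 °C

T_f = 46.2 °C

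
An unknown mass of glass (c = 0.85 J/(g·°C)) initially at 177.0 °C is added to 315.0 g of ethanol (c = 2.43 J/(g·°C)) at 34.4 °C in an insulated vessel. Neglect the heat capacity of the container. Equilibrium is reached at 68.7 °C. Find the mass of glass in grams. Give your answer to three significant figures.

m = 285 g

q_gained = (315.0 × 2.43) × (68.7 − 34.4) = 26250 J
q_lost = m × 0.85 × (177.0 − 68.7) = 92.055 m
m = 26250 / 92.055 = 285 g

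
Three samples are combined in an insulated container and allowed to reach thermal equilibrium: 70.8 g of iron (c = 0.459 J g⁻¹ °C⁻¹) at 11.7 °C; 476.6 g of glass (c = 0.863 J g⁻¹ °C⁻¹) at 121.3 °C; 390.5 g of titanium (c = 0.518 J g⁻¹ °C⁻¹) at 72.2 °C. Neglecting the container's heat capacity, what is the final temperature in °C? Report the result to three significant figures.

T_f = 100 °C

Σ mᵢcᵢ(T − Tᵢ) = 0  ⇒  T = Σ mᵢcᵢTᵢ / Σ mᵢcᵢ
Σ mᵢcᵢ = 70.8×0.459 + 476.6×0.863 + 390.5×0.518 = 646.0820
Σ mᵢcᵢTᵢ = 32.4972×11.7 + 411.3058×121.3 + 202.279×72.2 = 64876
T = 64876 / 646.0820 = 100.4 °C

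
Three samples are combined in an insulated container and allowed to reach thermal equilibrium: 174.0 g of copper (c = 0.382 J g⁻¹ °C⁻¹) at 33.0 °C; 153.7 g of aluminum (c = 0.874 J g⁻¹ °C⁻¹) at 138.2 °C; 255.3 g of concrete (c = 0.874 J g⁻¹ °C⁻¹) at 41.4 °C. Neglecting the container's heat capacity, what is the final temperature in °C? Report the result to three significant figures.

Σ mᵢcᵢ(T − Tᵢ) = 0  ⇒  T = Σ mᵢcᵢTᵢ / Σ mᵢcᵢ
Σ mᵢcᵢ = 174.0×0.382 + 153.7×0.874 + 255.3×0.874 = 423.9340
Σ mᵢcᵢTᵢ = 66.468×33.0 + 134.3338×138.2 + 223.1322×41.4 = 29996
T = 29996 / 423.9340 = 70.76 °C

T_f = 70.8 °C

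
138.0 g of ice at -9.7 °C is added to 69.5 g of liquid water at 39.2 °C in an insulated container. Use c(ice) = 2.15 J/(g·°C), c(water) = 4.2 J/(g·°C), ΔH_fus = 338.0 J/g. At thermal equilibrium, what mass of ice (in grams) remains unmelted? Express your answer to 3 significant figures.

Heat to warm all ice to 0 °C: 138.0×2.15×9.7 = 2878.0 J
Heat released by water cooling to 0 °C: 69.5×4.2×39.2 = 11442 J
11442 J < 2878.0 + 138.0×338.0 = 49522.0 J, so not all ice melts; final T = 0 °C.
Heat left for melting: 11442 − 2878.0 = 8564.0 J
Mass melted = 8564.0 / 338.0 = 25.34 g
Ice remaining = 138.0 − 25.34 = 112.66 g

m_ice remaining = 113 g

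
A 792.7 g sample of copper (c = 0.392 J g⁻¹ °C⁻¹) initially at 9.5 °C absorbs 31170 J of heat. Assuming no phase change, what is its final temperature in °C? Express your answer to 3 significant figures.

ΔT = q / (m c) = 31170 / (792.7 × 0.392) = 100.3 °C
T_f = 9.5 + 100.3 = 109.8 °C

T_f = 110 °C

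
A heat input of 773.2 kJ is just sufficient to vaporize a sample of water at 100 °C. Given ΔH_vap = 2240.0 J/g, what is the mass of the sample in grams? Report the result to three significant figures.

m = 345 g

m = q / ΔH_vap = 773200 J / 2240.0 J/g = 345 g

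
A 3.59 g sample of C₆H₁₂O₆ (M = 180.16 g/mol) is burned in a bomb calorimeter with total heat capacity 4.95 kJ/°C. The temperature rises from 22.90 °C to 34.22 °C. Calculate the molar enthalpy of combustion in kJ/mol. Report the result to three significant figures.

ΔH = -2810 kJ/mol

ΔT = 34.22 − 22.90 = 11.32 °C
q_cal = C_cal × ΔT = 4.95 × 11.32 = 56.034 kJ
n = 3.59 / 180.16 = 0.01993 mol
q_rxn = −q_cal = -56.034 kJ
ΔH = -56.034 / 0.01993 = -2812 kJ/mol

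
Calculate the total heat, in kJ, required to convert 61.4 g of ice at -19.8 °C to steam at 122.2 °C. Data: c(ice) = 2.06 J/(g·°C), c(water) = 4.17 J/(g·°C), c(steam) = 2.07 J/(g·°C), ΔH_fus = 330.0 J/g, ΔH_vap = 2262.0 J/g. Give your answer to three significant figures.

q = 190 kJ

q1 (heat ice -19.8→0.0 °C): 61.4 × 2.06 × 19.8 = 2504 J
q2 (melt at 0 °C): 61.4 × 330.0 = 20262 J
q3 (heat water 0.0→100.0 °C): 61.4 × 4.17 × 100.0 = 25604 J
q4 (vaporize at 100 °C): 61.4 × 2262.0 = 138887 J
q5 (heat steam 100.0→122.2 °C): 61.4 × 2.07 × 22.2 = 2822 J
Total: 2504 + 20262 + 25604 + 138887 + 2822 = 190079 J = 190 kJ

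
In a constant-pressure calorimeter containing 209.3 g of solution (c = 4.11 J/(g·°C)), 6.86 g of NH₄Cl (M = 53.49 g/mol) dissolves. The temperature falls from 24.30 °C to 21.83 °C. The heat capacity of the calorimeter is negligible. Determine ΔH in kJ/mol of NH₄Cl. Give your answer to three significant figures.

ΔH = 16.6 kJ/mol

|ΔT| = |21.83 − 24.30| = 2.47 °C
|q_surr| = (209.3 × 4.11) × 2.47 = 860.223 × 2.47 = 2125 J
n(NH₄Cl) = 6.86 / 53.49 = 0.1282 mol
Temperature fell, so q_rxn = +|q_surr| = 2.125 kJ
ΔH = q_rxn / n = 16.58 kJ/mol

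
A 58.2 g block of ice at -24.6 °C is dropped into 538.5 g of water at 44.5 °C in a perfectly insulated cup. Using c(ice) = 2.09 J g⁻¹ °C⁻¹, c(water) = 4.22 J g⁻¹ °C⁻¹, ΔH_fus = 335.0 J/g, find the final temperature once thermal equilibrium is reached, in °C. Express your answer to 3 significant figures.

T_f = 31.2 °C

Heat to bring ice to 0 °C and melt it: q₁ = 58.2×2.09×24.6 + 58.2×335.0 = 22489 J
Heat the water can supply cooling to 0 °C: 538.5×4.22×44.5 = 101125 J > q₁, so all ice melts.
Energy balance: 538.5×4.22×(44.5 − T) = 22489 + 58.2×4.22×(T − 0)
2272.47(44.5 − T) = 22489 + 245.604 T
101125 − 22489 = 2518.074 T
T = 78636 / 2518.074 = 31.23 °C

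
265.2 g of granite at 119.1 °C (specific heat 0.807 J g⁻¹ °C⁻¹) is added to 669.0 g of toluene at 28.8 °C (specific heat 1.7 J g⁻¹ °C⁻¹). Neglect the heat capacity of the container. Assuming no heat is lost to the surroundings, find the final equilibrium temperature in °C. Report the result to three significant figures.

T_f = 43.1 °C

Heat lost by granite = heat gained by toluene.
(265.2)(0.807)(119.1 − T) = (669.0)(1.7)(T − 28.8)
214.0164 (119.1 − T) = 1137.3 (T − 28.8)
25489 − 214.0164 T = 1137.3 T − 32754
58243 = 1351.3164 T
T = 43.10 °C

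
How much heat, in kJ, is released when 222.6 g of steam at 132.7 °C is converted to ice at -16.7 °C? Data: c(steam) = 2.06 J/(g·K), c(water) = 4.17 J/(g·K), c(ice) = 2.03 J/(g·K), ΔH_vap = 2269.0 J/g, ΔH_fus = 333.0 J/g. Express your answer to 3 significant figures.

q = 695 kJ

q1 (cool steam 132.7→100 °C): 222.6 × 2.06 × 32.7 = 14995 J
q2 (condense at 100 °C): 222.6 × 2269.0 = 505079 J
q3 (cool water 100→0 °C): 222.6 × 4.17 × 100.0 = 92824 J
q4 (freeze at 0 °C): 222.6 × 333.0 = 74126 J
q5 (cool ice 0→-16.7 °C): 222.6 × 2.03 × 16.7 = 7546 J
Total: 14995 + 505079 + 92824 + 74126 + 7546 = 694570 J = 695 kJ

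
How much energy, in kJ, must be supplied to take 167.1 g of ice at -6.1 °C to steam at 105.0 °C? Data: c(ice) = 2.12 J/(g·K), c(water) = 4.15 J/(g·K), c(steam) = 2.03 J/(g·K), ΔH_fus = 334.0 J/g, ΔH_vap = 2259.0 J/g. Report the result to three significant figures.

q1 (heat ice -6.1→0.0 °C): 167.1 × 2.12 × 6.1 = 2161 J
q2 (melt at 0 °C): 167.1 × 334.0 = 55811 J
q3 (heat water 0.0→100.0 °C): 167.1 × 4.15 × 100.0 = 69347 J
q4 (vaporize at 100 °C): 167.1 × 2259.0 = 377479 J
q5 (heat steam 100.0→105.0 °C): 167.1 × 2.03 × 5.0 = 1696 J
Total: 2161 + 55811 + 69347 + 377479 + 1696 = 506494 J = 506 kJ

q = 506 kJ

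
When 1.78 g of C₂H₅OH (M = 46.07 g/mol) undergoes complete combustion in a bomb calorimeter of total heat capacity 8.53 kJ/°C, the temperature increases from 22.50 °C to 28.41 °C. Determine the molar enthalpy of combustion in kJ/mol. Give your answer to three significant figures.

ΔH = -1300 kJ/mol

ΔT = 28.41 − 22.50 = 5.91 °C
q_cal = C_cal × ΔT = 8.53 × 5.91 = 50.4123 kJ
n = 1.78 / 46.07 = 0.03864 mol
q_rxn = −q_cal = -50.4123 kJ
ΔH = -50.4123 / 0.03864 = -1304.7 kJ/mol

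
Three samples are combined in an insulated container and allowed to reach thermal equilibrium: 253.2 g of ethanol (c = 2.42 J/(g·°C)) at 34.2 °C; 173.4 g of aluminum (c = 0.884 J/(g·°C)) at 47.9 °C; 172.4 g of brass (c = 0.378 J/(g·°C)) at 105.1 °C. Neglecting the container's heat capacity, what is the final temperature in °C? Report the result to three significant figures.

Σ mᵢcᵢ(T − Tᵢ) = 0  ⇒  T = Σ mᵢcᵢTᵢ / Σ mᵢcᵢ
Σ mᵢcᵢ = 253.2×2.42 + 173.4×0.884 + 172.4×0.378 = 831.1968
Σ mᵢcᵢTᵢ = 612.744×34.2 + 153.2856×47.9 + 65.1672×105.1 = 35147
T = 35147 / 831.1968 = 42.28 °C

T_f = 42.3 °C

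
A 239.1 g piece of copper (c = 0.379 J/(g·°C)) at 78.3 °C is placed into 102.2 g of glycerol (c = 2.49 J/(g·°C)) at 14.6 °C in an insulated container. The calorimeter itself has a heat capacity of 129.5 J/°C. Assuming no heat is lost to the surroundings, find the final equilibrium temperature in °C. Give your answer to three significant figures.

T_f = 26.8 °C

Heat lost by copper = heat gained by glycerol + calorimeter.
(239.1)(0.379)(78.3 − T) = [(102.2)(2.49) + 129.5](T − 14.6)
90.6189 (78.3 − T) = 383.978 (T − 14.6)
7095.5 − 90.6189 T = 383.978 T − 5606.1
12701.6 = 474.5969 T
T = 26.76 °C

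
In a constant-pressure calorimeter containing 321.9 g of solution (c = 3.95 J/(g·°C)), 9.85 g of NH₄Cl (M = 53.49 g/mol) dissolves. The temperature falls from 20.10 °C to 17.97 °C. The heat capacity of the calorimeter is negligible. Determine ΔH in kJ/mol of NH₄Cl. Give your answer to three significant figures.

ΔH = 14.7 kJ/mol

|ΔT| = |17.97 − 20.10| = 2.13 °C
|q_surr| = (321.9 × 3.95) × 2.13 = 1271.505 × 2.13 = 2708 J
n(NH₄Cl) = 9.85 / 53.49 = 0.1841 mol
Temperature fell, so q_rxn = +|q_surr| = 2.708 kJ
ΔH = q_rxn / n = 14.71 kJ/mol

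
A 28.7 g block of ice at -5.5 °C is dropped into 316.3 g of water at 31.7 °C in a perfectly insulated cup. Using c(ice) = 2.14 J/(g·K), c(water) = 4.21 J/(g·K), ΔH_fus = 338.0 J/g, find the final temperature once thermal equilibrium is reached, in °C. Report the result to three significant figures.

T_f = 22.2 °C

Heat to bring ice to 0 °C and melt it: q₁ = 28.7×2.14×5.5 + 28.7×338.0 = 10038 J
Heat the water can supply cooling to 0 °C: 316.3×4.21×31.7 = 42212.4 J > q₁, so all ice melts.
Energy balance: 316.3×4.21×(31.7 − T) = 10038 + 28.7×4.21×(T − 0)
1331.623(31.7 − T) = 10038 + 120.827 T
42212.4 − 10038 = 1452.450 T
T = 32174.4 / 1452.450 = 22.15 °C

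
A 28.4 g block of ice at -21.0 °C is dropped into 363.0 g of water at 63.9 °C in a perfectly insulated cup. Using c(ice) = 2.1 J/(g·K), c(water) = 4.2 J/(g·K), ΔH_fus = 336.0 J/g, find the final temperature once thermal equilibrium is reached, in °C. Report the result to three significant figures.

T_f = 52.7 °C

Heat to bring ice to 0 °C and melt it: q₁ = 28.4×2.1×21.0 + 28.4×336.0 = 10795 J
Heat the water can supply cooling to 0 °C: 363.0×4.2×63.9 = 97421.9 J > q₁, so all ice melts.
Energy balance: 363.0×4.2×(63.9 − T) = 10795 + 28.4×4.2×(T − 0)
1524.6(63.9 − T) = 10795 + 119.28 T
97421.9 − 10795 = 1643.88 T
T = 86626.9 / 1643.88 = 52.70 °C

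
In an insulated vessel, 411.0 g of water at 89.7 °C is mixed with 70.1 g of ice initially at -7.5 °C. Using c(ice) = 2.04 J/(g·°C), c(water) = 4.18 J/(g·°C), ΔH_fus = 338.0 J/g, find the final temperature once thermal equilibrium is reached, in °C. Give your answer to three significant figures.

Heat to bring ice to 0 °C and melt it: q₁ = 70.1×2.04×7.5 + 70.1×338.0 = 24766 J
Heat the water can supply cooling to 0 °C: 411.0×4.18×89.7 = 154103 J > q₁, so all ice melts.
Energy balance: 411.0×4.18×(89.7 − T) = 24766 + 70.1×4.18×(T − 0)
1717.98(89.7 − T) = 24766 + 293.018 T
154103 − 24766 = 2010.998 T
T = 129337 / 2010.998 = 64.31 °C

T_f = 64.3 °C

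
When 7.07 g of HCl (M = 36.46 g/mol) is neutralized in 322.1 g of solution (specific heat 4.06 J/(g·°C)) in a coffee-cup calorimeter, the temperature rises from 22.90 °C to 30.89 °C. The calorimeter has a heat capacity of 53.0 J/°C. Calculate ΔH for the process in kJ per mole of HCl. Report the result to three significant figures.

ΔH = -56.1 kJ/mol

|ΔT| = |30.89 − 22.90| = 7.99 °C
|q_surr| = (322.1 × 4.06 + 53.0) × 7.99 = 1360.726 × 7.99 = 10870 J
n(HCl) = 7.07 / 36.46 = 0.1939 mol
Temperature rose, so q_rxn = −|q_surr| = -10.87 kJ
ΔH = q_rxn / n = -56.06 kJ/mol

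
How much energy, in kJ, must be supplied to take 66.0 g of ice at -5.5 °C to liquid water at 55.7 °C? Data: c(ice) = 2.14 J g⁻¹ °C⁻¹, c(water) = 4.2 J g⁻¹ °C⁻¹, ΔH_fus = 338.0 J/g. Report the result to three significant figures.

q1 (heat ice -5.5→0.0 °C): 66.0 × 2.14 × 5.5 = 777 J
q2 (melt at 0 °C): 66.0 × 338.0 = 22308 J
q3 (heat water 0.0→55.7 °C): 66.0 × 4.2 × 55.7 = 15440 J
Total: 777 + 22308 + 15440 = 38525 J = 38.5 kJ

q = 38.5 kJ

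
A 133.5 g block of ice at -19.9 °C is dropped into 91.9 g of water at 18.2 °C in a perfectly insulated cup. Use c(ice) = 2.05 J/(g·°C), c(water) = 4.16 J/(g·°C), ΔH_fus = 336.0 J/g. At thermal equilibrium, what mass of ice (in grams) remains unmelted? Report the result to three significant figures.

m_ice remaining = 129 g

Heat to warm all ice to 0 °C: 133.5×2.05×19.9 = 5446.1 J
Heat released by water cooling to 0 °C: 91.9×4.16×18.2 = 6957.9 J
6957.9 J < 5446.1 + 133.5×336.0 = 50302.1 J, so not all ice melts; final T = 0 °C.
Heat left for melting: 6957.9 − 5446.1 = 1511.8 J
Mass melted = 1511.8 / 336.0 = 4.499 g
Ice remaining = 133.5 − 4.499 = 129.001 g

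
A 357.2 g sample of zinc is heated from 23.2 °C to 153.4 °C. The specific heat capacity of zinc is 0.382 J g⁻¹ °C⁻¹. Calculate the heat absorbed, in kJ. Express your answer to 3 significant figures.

q = 17.8 kJ

q = m c ΔT = 357.2 × 0.382 × (153.4 − 23.2)
q = 357.2 × 0.382 × 130.2 = 17770 J = 17.8 kJ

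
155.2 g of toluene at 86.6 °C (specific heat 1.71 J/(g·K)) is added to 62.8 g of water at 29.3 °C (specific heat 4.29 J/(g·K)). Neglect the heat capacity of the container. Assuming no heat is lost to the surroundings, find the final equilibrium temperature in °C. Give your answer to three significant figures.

Heat lost by toluene = heat gained by water.
(155.2)(1.71)(86.6 − T) = (62.8)(4.29)(T − 29.3)
265.392 (86.6 − T) = 269.412 (T − 29.3)
22983 − 265.392 T = 269.412 T − 7893.8
30876.8 = 534.804 T
T = 57.73 °C

T_f = 57.7 °C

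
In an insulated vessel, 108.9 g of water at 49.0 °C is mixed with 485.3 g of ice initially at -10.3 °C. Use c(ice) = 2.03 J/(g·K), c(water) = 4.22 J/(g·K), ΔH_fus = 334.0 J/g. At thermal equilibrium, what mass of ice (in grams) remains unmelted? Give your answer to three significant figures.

m_ice remaining = 448 g

Heat to warm all ice to 0 °C: 485.3×2.03×10.3 = 10147 J
Heat released by water cooling to 0 °C: 108.9×4.22×49.0 = 22518 J
22518 J < 10147 + 485.3×334.0 = 172237.2 J, so not all ice melts; final T = 0 °C.
Heat left for melting: 22518 − 10147 = 12371 J
Mass melted = 12371 / 334.0 = 37.04 g
Ice remaining = 485.3 − 37.04 = 448.26 g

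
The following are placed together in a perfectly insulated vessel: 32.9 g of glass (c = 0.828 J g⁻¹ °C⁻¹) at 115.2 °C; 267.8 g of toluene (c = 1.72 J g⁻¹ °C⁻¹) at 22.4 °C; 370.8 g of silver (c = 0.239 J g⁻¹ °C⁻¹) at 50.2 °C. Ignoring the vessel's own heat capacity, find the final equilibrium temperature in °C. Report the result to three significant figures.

Σ mᵢcᵢ(T − Tᵢ) = 0  ⇒  T = Σ mᵢcᵢTᵢ / Σ mᵢcᵢ
Σ mᵢcᵢ = 32.9×0.828 + 267.8×1.72 + 370.8×0.239 = 576.4784
Σ mᵢcᵢTᵢ = 27.2412×115.2 + 460.616×22.4 + 88.6212×50.2 = 17905
T = 17905 / 576.4784 = 31.06 °C

T_f = 31.1 °C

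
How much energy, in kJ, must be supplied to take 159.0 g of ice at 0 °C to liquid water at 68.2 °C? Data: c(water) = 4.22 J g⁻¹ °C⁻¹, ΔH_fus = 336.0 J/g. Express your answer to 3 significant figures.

q = 99.2 kJ

q1 (melt at 0 °C): 159.0 × 336.0 = 53424 J
q2 (heat water 0.0→68.2 °C): 159.0 × 4.22 × 68.2 = 45761 J
Total: 53424 + 45761 = 99185 J = 99.2 kJ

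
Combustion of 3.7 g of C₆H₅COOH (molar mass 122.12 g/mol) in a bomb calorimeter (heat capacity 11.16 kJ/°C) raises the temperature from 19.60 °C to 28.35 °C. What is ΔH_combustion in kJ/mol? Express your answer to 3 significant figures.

ΔT = 28.35 − 19.60 = 8.75 °C
q_cal = C_cal × ΔT = 11.16 × 8.75 = 97.65 kJ
n = 3.7 / 122.12 = 0.03030 mol
q_rxn = −q_cal = -97.65 kJ
ΔH = -97.65 / 0.03030 = -3223 kJ/mol

ΔH = -3220 kJ/mol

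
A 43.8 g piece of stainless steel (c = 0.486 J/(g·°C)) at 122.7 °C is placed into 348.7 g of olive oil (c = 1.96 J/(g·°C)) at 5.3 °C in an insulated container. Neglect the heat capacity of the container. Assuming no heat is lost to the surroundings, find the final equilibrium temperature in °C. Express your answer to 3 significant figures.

Heat lost by stainless steel = heat gained by olive oil.
(43.8)(0.486)(122.7 − T) = (348.7)(1.96)(T − 5.3)
21.2868 (122.7 − T) = 683.452 (T − 5.3)
2611.9 − 21.2868 T = 683.452 T − 3622.3
6234.2 = 704.7388 T
T = 8.846 °C

T_f = 8.85 °C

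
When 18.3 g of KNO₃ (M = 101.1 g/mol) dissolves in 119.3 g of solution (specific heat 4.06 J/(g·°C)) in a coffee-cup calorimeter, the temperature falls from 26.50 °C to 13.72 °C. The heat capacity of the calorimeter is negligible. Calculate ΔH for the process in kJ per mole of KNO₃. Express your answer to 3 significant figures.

|ΔT| = |13.72 − 26.50| = 12.78 °C
|q_surr| = (119.3 × 4.06) × 12.78 = 484.358 × 12.78 = 6190 J
n(KNO₃) = 18.3 / 101.1 = 0.1810 mol
Temperature fell, so q_rxn = +|q_surr| = 6.190 kJ
ΔH = q_rxn / n = 34.20 kJ/mol

ΔH = 34.2 kJ/mol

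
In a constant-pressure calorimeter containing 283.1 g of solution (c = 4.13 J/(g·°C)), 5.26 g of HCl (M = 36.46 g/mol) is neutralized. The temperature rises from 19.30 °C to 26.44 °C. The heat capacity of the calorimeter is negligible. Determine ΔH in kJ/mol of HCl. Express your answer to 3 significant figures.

|ΔT| = |26.44 − 19.30| = 7.14 °C
|q_surr| = (283.1 × 4.13) × 7.14 = 1169.203 × 7.14 = 8348 J
n(HCl) = 5.26 / 36.46 = 0.1443 mol
Temperature rose, so q_rxn = −|q_surr| = -8.348 kJ
ΔH = q_rxn / n = -57.85 kJ/mol

ΔH = -57.9 kJ/mol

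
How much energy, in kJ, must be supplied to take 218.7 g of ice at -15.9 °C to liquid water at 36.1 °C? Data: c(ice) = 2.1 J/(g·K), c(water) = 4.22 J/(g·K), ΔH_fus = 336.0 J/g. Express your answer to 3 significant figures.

q = 114 kJ

q1 (heat ice -15.9→0.0 °C): 218.7 × 2.1 × 15.9 = 7302 J
q2 (melt at 0 °C): 218.7 × 336.0 = 73483 J
q3 (heat water 0.0→36.1 °C): 218.7 × 4.22 × 36.1 = 33317 J
Total: 7302 + 73483 + 33317 = 114102 J = 114 kJ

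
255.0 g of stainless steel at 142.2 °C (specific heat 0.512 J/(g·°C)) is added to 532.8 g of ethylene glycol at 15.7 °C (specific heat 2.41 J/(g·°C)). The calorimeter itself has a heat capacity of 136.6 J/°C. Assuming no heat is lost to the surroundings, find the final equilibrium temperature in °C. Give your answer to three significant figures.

Heat lost by stainless steel = heat gained by ethylene glycol + calorimeter.
(255.0)(0.512)(142.2 − T) = [(532.8)(2.41) + 136.6](T − 15.7)
130.56 (142.2 − T) = 1420.648 (T − 15.7)
18566 − 130.56 T = 1420.648 T − 22304
40870 = 1551.208 T
T = 26.347 °C

T_f = 26.3 °C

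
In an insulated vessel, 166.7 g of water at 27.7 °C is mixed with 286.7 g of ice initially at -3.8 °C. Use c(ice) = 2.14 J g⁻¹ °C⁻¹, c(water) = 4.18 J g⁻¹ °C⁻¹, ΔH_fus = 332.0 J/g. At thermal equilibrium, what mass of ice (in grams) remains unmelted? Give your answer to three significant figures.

m_ice remaining = 236 g

Heat to warm all ice to 0 °C: 286.7×2.14×3.8 = 2331.4 J
Heat released by water cooling to 0 °C: 166.7×4.18×27.7 = 19302 J
19302 J < 2331.4 + 286.7×332.0 = 97515.8 J, so not all ice melts; final T = 0 °C.
Heat left for melting: 19302 − 2331.4 = 16970.6 J
Mass melted = 16970.6 / 332.0 = 51.12 g
Ice remaining = 286.7 − 51.12 = 235.58 g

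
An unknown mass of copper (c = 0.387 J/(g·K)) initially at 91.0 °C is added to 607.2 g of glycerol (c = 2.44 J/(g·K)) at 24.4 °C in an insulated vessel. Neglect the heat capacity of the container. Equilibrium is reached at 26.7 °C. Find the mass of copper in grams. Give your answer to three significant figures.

q_gained = (607.2 × 2.44) × (26.7 − 24.4) = 3408 J
q_lost = m × 0.387 × (91.0 − 26.7) = 24.8841 m
m = 3408 / 24.8841 = 137 g

m = 137 g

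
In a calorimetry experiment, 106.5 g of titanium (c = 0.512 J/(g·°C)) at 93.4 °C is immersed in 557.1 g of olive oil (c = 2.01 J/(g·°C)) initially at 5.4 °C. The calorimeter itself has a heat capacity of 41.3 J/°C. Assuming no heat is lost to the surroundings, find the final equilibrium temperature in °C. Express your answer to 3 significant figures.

T_f = 9.35 °C

Heat lost by titanium = heat gained by olive oil + calorimeter.
(106.5)(0.512)(93.4 − T) = [(557.1)(2.01) + 41.3](T − 5.4)
54.528 (93.4 − T) = 1161.071 (T − 5.4)
5092.9 − 54.528 T = 1161.071 T − 6269.8
11362.7 = 1215.599 T
T = 9.347 °C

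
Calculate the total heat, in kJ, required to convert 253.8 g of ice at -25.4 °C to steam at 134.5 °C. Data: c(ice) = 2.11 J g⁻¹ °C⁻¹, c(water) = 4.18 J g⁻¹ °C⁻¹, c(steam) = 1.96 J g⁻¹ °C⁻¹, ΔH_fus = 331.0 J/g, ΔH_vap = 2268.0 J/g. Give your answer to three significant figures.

q1 (heat ice -25.4→0.0 °C): 253.8 × 2.11 × 25.4 = 13602 J
q2 (melt at 0 °C): 253.8 × 331.0 = 84008 J
q3 (heat water 0.0→100.0 °C): 253.8 × 4.18 × 100.0 = 106088 J
q4 (vaporize at 100 °C): 253.8 × 2268.0 = 575618 J
q5 (heat steam 100.0→134.5 °C): 253.8 × 1.96 × 34.5 = 17162 J
Total: 13602 + 84008 + 106088 + 575618 + 17162 = 796478 J = 796 kJ

q = 796 kJ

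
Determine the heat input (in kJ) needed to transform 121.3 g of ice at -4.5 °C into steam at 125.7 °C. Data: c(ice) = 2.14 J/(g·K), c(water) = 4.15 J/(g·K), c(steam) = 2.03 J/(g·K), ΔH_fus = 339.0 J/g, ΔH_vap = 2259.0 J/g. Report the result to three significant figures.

q1 (heat ice -4.5→0.0 °C): 121.3 × 2.14 × 4.5 = 1168 J
q2 (melt at 0 °C): 121.3 × 339.0 = 41121 J
q3 (heat water 0.0→100.0 °C): 121.3 × 4.15 × 100.0 = 50340 J
q4 (vaporize at 100 °C): 121.3 × 2259.0 = 274017 J
q5 (heat steam 100.0→125.7 °C): 121.3 × 2.03 × 25.7 = 6328 J
Total: 1168 + 41121 + 50340 + 274017 + 6328 = 372974 J = 373 kJ

q = 373 kJ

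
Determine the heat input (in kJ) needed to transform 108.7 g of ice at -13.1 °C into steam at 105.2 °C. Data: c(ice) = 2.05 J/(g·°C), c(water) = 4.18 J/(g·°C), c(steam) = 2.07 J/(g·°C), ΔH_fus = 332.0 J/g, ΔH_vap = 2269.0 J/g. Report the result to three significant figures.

q = 332 kJ

q1 (heat ice -13.1→0.0 °C): 108.7 × 2.05 × 13.1 = 2919 J
q2 (melt at 0 °C): 108.7 × 332.0 = 36088 J
q3 (heat water 0.0→100.0 °C): 108.7 × 4.18 × 100.0 = 45437 J
q4 (vaporize at 100 °C): 108.7 × 2269.0 = 246640 J
q5 (heat steam 100.0→105.2 °C): 108.7 × 2.07 × 5.2 = 1170 J
Total: 2919 + 36088 + 45437 + 246640 + 1170 = 332254 J = 332 kJ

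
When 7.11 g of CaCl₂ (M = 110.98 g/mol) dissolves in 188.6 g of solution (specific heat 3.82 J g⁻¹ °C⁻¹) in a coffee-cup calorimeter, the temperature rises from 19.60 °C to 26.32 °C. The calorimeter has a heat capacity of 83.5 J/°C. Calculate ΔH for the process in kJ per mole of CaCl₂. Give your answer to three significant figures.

ΔH = -84.3 kJ/mol

|ΔT| = |26.32 − 19.60| = 6.72 °C
|q_surr| = (188.6 × 3.82 + 83.5) × 6.72 = 803.952 × 6.72 = 5403 J
n(CaCl₂) = 7.11 / 110.98 = 0.06407 mol
Temperature rose, so q_rxn = −|q_surr| = -5.403 kJ
ΔH = q_rxn / n = -84.33 kJ/mol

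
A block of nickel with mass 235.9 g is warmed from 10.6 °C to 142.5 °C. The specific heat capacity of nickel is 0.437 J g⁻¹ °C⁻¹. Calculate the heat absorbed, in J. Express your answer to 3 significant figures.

q = m c ΔT = 235.9 × 0.437 × (142.5 − 10.6)
q = 235.9 × 0.437 × 131.9 = 13600 J

q = 13600 J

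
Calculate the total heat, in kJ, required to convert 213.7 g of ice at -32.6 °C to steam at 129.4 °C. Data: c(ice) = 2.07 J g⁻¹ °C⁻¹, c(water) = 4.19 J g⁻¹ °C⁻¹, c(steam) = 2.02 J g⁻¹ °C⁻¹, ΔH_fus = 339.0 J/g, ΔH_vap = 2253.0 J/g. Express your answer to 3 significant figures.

q1 (heat ice -32.6→0.0 °C): 213.7 × 2.07 × 32.6 = 14421 J
q2 (melt at 0 °C): 213.7 × 339.0 = 72444 J
q3 (heat water 0.0→100.0 °C): 213.7 × 4.19 × 100.0 = 89540 J
q4 (vaporize at 100 °C): 213.7 × 2253.0 = 481466 J
q5 (heat steam 100.0→129.4 °C): 213.7 × 2.02 × 29.4 = 12691 J
Total: 14421 + 72444 + 89540 + 481466 + 12691 = 670562 J = 671 kJ

q = 671 kJ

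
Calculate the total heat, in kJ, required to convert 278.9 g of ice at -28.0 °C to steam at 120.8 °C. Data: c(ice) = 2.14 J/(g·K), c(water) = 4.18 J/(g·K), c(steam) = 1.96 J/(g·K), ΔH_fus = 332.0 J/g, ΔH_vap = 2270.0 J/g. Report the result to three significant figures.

q1 (heat ice -28.0→0.0 °C): 278.9 × 2.14 × 28.0 = 16712 J
q2 (melt at 0 °C): 278.9 × 332.0 = 92595 J
q3 (heat water 0.0→100.0 °C): 278.9 × 4.18 × 100.0 = 116580 J
q4 (vaporize at 100 °C): 278.9 × 2270.0 = 633103 J
q5 (heat steam 100.0→120.8 °C): 278.9 × 1.96 × 20.8 = 11370 J
Total: 16712 + 92595 + 116580 + 633103 + 11370 = 870360 J = 870 kJ

q = 870 kJ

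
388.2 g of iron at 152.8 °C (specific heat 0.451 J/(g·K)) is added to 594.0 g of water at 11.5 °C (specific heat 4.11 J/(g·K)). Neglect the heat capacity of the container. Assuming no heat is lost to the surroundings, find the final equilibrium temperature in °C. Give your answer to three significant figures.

Heat lost by iron = heat gained by water.
(388.2)(0.451)(152.8 − T) = (594.0)(4.11)(T − 11.5)
175.0782 (152.8 − T) = 2441.34 (T − 11.5)
26752 − 175.0782 T = 2441.34 T − 28075
54827 = 2616.4182 T
T = 20.95 °C

T_f = 21.0 °C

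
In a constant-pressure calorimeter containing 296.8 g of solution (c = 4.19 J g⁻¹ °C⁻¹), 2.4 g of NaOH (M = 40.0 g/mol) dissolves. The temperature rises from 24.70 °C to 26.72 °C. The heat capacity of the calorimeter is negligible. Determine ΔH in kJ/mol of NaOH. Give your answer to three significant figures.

ΔH = -41.9 kJ/mol

|ΔT| = |26.72 − 24.70| = 2.02 °C
|q_surr| = (296.8 × 4.19) × 2.02 = 1243.592 × 2.02 = 2512 J
n(NaOH) = 2.4 / 40.0 = 0.06000 mol
Temperature rose, so q_rxn = −|q_surr| = -2.512 kJ
ΔH = q_rxn / n = -41.87 kJ/mol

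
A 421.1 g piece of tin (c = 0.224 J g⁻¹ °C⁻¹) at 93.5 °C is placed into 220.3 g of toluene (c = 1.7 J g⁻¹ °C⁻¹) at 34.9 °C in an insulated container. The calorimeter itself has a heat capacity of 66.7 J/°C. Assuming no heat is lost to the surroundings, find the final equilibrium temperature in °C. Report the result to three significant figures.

Heat lost by tin = heat gained by toluene + calorimeter.
(421.1)(0.224)(93.5 − T) = [(220.3)(1.7) + 66.7](T − 34.9)
94.3264 (93.5 − T) = 441.21 (T − 34.9)
8819.5 − 94.3264 T = 441.21 T − 15398
24217.5 = 535.5364 T
T = 45.22 °C

T_f = 45.2 °C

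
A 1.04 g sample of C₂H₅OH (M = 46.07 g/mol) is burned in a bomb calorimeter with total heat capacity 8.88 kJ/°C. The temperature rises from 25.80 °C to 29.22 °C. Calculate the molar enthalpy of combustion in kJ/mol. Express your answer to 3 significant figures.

ΔH = -1350 kJ/mol

ΔT = 29.22 − 25.80 = 3.42 °C
q_cal = C_cal × ΔT = 8.88 × 3.42 = 30.3696 kJ
n = 1.04 / 46.07 = 0.02257 mol
q_rxn = −q_cal = -30.3696 kJ
ΔH = -30.3696 / 0.02257 = -1346 kJ/mol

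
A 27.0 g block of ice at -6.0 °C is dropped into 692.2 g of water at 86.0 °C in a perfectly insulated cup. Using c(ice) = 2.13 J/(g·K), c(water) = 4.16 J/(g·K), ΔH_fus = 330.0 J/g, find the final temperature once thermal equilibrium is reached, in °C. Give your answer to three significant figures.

T_f = 79.7 °C

Heat to bring ice to 0 °C and melt it: q₁ = 27.0×2.13×6.0 + 27.0×330.0 = 9255.1 J
Heat the water can supply cooling to 0 °C: 692.2×4.16×86.0 = 247641 J > q₁, so all ice melts.
Energy balance: 692.2×4.16×(86.0 − T) = 9255.1 + 27.0×4.16×(T − 0)
2879.552(86.0 − T) = 9255.1 + 112.32 T
247641 − 9255.1 = 2991.872 T
T = 238385.9 / 2991.872 = 79.68 °C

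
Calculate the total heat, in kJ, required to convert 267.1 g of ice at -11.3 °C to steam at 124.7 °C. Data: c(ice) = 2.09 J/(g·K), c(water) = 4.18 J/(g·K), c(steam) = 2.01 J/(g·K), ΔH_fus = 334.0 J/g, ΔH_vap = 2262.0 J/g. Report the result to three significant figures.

q = 825 kJ

q1 (heat ice -11.3→0.0 °C): 267.1 × 2.09 × 11.3 = 6308 J
q2 (melt at 0 °C): 267.1 × 334.0 = 89211 J
q3 (heat water 0.0→100.0 °C): 267.1 × 4.18 × 100.0 = 111648 J
q4 (vaporize at 100 °C): 267.1 × 2262.0 = 604180 J
q5 (heat steam 100.0→124.7 °C): 267.1 × 2.01 × 24.7 = 13261 J
Total: 6308 + 89211 + 111648 + 604180 + 13261 = 824608 J = 825 kJ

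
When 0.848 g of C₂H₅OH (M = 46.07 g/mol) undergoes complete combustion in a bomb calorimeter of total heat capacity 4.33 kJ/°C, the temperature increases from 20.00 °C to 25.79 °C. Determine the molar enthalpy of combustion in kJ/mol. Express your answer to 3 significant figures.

ΔH = -1360 kJ/mol

ΔT = 25.79 − 20.00 = 5.79 °C
q_cal = C_cal × ΔT = 4.33 × 5.79 = 25.0707 kJ
n = 0.848 / 46.07 = 0.01841 mol
q_rxn = −q_cal = -25.0707 kJ
ΔH = -25.0707 / 0.01841 = -1362 kJ/mol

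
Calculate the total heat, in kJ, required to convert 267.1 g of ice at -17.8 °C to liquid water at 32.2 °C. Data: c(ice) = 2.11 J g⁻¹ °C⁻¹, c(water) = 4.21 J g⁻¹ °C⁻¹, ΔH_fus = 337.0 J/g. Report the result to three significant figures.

q1 (heat ice -17.8→0.0 °C): 267.1 × 2.11 × 17.8 = 10032 J
q2 (melt at 0 °C): 267.1 × 337.0 = 90013 J
q3 (heat water 0.0→32.2 °C): 267.1 × 4.21 × 32.2 = 36209 J
Total: 10032 + 90013 + 36209 = 136254 J = 136 kJ

q = 136 kJ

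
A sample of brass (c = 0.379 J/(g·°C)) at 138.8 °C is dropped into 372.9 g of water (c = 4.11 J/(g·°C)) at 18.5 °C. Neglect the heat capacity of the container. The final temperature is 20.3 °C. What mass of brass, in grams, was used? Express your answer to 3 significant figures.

m = 61.4 g

q_gained = (372.9 × 4.11) × (20.3 − 18.5) = 2759 J
q_lost = m × 0.379 × (138.8 − 20.3) = 44.9115 m
m = 2759 / 44.9115 = 61.4 g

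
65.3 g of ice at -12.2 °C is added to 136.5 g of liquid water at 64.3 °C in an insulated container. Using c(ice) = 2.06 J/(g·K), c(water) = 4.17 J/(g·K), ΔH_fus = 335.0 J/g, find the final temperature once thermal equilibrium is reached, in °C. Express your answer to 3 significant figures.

Heat to bring ice to 0 °C and melt it: q₁ = 65.3×2.06×12.2 + 65.3×335.0 = 23517 J
Heat the water can supply cooling to 0 °C: 136.5×4.17×64.3 = 36599.9 J > q₁, so all ice melts.
Energy balance: 136.5×4.17×(64.3 − T) = 23517 + 65.3×4.17×(T − 0)
569.205(64.3 − T) = 23517 + 272.301 T
36599.9 − 23517 = 841.506 T
T = 13082.9 / 841.506 = 15.547 °C

T_f = 15.5 °C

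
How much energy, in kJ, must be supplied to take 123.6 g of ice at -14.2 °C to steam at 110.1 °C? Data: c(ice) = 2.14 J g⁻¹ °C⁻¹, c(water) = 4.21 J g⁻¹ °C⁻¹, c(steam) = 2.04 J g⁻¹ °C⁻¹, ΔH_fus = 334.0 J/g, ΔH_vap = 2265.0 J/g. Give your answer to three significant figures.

q1 (heat ice -14.2→0.0 °C): 123.6 × 2.14 × 14.2 = 3756 J
q2 (melt at 0 °C): 123.6 × 334.0 = 41282 J
q3 (heat water 0.0→100.0 °C): 123.6 × 4.21 × 100.0 = 52036 J
q4 (vaporize at 100 °C): 123.6 × 2265.0 = 279954 J
q5 (heat steam 100.0→110.1 °C): 123.6 × 2.04 × 10.1 = 2547 J
Total: 3756 + 41282 + 52036 + 279954 + 2547 = 379575 J = 380 kJ

q = 380 kJ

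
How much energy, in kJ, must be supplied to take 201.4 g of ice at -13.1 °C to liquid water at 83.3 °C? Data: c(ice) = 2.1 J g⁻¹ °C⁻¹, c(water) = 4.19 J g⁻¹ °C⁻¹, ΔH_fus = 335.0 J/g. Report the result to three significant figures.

q1 (heat ice -13.1→0.0 °C): 201.4 × 2.1 × 13.1 = 5541 J
q2 (melt at 0 °C): 201.4 × 335.0 = 67469 J
q3 (heat water 0.0→83.3 °C): 201.4 × 4.19 × 83.3 = 70294 J
Total: 5541 + 67469 + 70294 = 143304 J = 143 kJ

q = 143 kJ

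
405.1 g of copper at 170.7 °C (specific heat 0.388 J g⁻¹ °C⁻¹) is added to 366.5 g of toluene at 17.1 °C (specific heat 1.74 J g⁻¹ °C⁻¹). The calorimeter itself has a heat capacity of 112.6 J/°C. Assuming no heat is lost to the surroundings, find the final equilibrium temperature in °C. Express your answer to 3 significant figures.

Heat lost by copper = heat gained by toluene + calorimeter.
(405.1)(0.388)(170.7 − T) = [(366.5)(1.74) + 112.6](T − 17.1)
157.1788 (170.7 − T) = 750.31 (T − 17.1)
26830 − 157.1788 T = 750.31 T − 12830
39660 = 907.4888 T
T = 43.70 °C

T_f = 43.7 °C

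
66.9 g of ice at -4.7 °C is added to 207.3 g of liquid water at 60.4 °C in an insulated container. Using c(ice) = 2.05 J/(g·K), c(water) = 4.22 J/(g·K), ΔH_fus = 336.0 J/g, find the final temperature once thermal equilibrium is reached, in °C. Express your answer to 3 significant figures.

Heat to bring ice to 0 °C and melt it: q₁ = 66.9×2.05×4.7 + 66.9×336.0 = 23123 J
Heat the water can supply cooling to 0 °C: 207.3×4.22×60.4 = 52838.3 J > q₁, so all ice melts.
Energy balance: 207.3×4.22×(60.4 − T) = 23123 + 66.9×4.22×(T − 0)
874.806(60.4 − T) = 23123 + 282.318 T
52838.3 − 23123 = 1157.124 T
T = 29715.3 / 1157.124 = 25.68 °C

T_f = 25.7 °C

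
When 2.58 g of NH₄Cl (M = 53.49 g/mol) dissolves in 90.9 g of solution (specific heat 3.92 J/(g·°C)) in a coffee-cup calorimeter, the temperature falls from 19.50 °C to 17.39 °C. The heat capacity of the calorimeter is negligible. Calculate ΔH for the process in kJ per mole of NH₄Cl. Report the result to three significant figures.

ΔH = 15.6 kJ/mol

|ΔT| = |17.39 − 19.50| = 2.11 °C
|q_surr| = (90.9 × 3.92) × 2.11 = 356.328 × 2.11 = 751.9 J
n(NH₄Cl) = 2.58 / 53.49 = 0.04823 mol
Temperature fell, so q_rxn = +|q_surr| = 0.7519 kJ
ΔH = q_rxn / n = 15.59 kJ/mol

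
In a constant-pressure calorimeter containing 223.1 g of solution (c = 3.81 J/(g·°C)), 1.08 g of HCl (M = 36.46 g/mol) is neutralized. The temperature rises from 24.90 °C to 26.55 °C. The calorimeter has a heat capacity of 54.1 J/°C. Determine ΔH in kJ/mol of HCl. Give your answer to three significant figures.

ΔH = -50.4 kJ/mol

|ΔT| = |26.55 − 24.90| = 1.65 °C
|q_surr| = (223.1 × 3.81 + 54.1) × 1.65 = 904.111 × 1.65 = 1492 J
n(HCl) = 1.08 / 36.46 = 0.02962 mol
Temperature rose, so q_rxn = −|q_surr| = -1.492 kJ
ΔH = q_rxn / n = -50.37 kJ/mol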